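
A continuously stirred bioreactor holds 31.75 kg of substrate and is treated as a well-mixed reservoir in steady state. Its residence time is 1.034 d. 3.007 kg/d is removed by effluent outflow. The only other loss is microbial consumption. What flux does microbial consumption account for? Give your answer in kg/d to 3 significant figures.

27.7 kg/d

Total removal F = M/τ = 31.75 / 1.034 = 30.71 kg/d.
Microbial consumption = F − (3.007) = 30.71 − 3.007 = 27.70 kg/d.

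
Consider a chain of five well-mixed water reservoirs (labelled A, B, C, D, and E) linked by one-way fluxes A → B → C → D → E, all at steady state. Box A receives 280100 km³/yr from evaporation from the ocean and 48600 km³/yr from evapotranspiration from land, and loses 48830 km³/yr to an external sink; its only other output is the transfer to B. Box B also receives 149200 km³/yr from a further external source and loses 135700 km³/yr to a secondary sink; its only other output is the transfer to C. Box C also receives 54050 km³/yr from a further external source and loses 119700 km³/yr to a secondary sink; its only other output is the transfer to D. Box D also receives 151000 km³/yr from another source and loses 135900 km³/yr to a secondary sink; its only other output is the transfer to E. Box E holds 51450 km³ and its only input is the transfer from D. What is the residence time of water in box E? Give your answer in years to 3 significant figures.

Box A: F(A→B) = (280100 + 48600) − 48830 = 279870 km³/yr.
Box B: F(B→C) = (279870 + 149200) − 135700 = 293370 km³/yr.
Box C: F(C→D) = (293370 + 54050) − 119700 = 227720 km³/yr.
Box D: F(D→E) = (227720 + 151000) − 135900 = 242820 km³/yr.
Box E throughput = its input = 242820 km³/yr; τ = 51450 / 242820 = 0.2119 yr.

0.212 yr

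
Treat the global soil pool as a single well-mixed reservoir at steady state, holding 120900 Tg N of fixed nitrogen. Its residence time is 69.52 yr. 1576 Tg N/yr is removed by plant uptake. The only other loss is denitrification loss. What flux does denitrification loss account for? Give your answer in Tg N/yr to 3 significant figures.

Total removal F = M/τ = 120900 / 69.52 = 1739 Tg N/yr.
Denitrification loss = F − (1576) = 1739 − 1576 = 163.1 Tg N/yr.

163 Tg N/yr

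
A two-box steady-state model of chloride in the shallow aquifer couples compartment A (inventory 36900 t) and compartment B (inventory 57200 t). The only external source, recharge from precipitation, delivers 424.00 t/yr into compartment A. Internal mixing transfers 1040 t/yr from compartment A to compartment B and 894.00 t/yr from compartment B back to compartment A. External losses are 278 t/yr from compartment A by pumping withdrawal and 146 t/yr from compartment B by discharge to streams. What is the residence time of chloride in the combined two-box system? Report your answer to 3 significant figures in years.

Treat the two boxes together as one reservoir: the mixing fluxes between them are internal recycling, so τ = ΣM / Σ(external losses).
M_total = 36900 + 57200 = 94100 t.
ΣF_external_out = 278 + 146 = 424.00 t/yr.
τ = M_total / ΣF_ext = 94100 / 424.00 = 221.9 yr.

222 yr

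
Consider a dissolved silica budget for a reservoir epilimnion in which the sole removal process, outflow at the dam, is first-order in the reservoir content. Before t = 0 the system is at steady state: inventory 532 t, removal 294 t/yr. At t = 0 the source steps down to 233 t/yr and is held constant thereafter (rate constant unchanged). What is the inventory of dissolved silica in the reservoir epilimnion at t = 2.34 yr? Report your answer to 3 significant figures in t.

452 t

τ = M₀/F₀ = 532/294 = 1.810 yr; rate constant k = 1/τ.
New steady state M_∞ = F₁/k = F₁·τ = 233 × 1.810 = 421.62 t.
M(t) = M_∞ + (M₀ − M_∞)·e^(−t/τ); t/τ = 2.34/1.810 = 1.293, so e^(−t/τ) = 0.2744.
M(t) = 421.62 + 110.4 × 0.2744 = 451.91 t.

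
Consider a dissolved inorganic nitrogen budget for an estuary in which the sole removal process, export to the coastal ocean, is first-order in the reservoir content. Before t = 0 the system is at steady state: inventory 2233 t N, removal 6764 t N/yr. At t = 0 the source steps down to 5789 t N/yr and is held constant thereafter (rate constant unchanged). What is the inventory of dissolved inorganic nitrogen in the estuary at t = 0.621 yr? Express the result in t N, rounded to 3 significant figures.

1960 t N

Residence time τ = M₀/F₀ = 0.3301 yr. The eventual steady state is M_∞ = M₀·(F₁/F₀) = 2233 × 5789/6764 = 1911.1 t N.
The anomaly ΔM(t) = M(t) − M_∞ decays as ΔM₀·e^(−t/τ) with ΔM₀ = 2233 − 1911.1 = 321.9 t N.
At t = 0.621 yr, e^(−t/τ) = e^(−1.881) = 0.1524, so ΔM = 49.06 t N and M = 1911.1 + 49.06 = 1960.2 t N.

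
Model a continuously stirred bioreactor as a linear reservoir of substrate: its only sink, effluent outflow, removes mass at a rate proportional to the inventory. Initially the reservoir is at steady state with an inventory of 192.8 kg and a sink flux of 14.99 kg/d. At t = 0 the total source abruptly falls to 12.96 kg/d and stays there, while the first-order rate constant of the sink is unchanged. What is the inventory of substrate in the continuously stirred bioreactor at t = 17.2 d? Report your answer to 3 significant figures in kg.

The sink rate constant is k = F₀/M₀ = 14.99/192.8 = 0.07775 d⁻¹.
Solving dM/dt = F₁ − kM with M(0) = M₀ gives M(t) = F₁/k + (M₀ − F₁/k)·e^(−kt).
F₁/k = 12.96/0.07775 = 166.69 kg; kt = 0.07775 × 17.2 = 1.337, e^(−kt) = 0.2626.
M(17.2) = 166.69 + (192.8 − 166.69) × 0.2626 = 166.69 + 6.855 = 173.55 kg.

174 kg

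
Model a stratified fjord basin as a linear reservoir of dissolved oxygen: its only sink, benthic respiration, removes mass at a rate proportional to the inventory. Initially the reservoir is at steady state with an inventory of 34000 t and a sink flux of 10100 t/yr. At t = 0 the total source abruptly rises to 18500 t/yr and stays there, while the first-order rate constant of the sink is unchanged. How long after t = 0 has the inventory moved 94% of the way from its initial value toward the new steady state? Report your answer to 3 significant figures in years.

τ = M₀/F₀ = 34000/10100 = 3.366 yr.
The remaining gap fraction is e^(−t/τ); 94% covered ⇒ e^(−t/τ) = 0.0600.
t = −τ ln(0.0600) = 3.366 × 2.813 = 9.471 yr.

9.47 yr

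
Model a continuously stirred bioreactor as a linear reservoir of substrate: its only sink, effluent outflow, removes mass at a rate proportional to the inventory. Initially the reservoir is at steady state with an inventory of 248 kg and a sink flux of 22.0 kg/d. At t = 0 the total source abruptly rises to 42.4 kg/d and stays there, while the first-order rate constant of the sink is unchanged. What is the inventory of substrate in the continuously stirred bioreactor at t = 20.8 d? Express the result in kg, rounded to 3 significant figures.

442 kg

Residence time τ = M₀/F₀ = 11.27 d. The eventual steady state is M_∞ = M₀·(F₁/F₀) = 248 × 42.4/22.0 = 477.96 kg.
The anomaly ΔM(t) = M(t) − M_∞ decays as ΔM₀·e^(−t/τ) with ΔM₀ = 248 − 477.96 = −230.0 kg.
At t = 20.8 d, e^(−t/τ) = e^(−1.845) = 0.1580, so ΔM = −36.33 kg and M = 477.96 − 36.33 = 441.63 kg.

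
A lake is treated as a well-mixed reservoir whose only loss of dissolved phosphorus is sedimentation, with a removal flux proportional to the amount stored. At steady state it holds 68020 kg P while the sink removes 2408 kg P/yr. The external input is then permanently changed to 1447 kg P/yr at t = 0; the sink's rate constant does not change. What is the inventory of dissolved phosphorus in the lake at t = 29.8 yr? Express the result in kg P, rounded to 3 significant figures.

τ = M₀/F₀ = 68020/2408 = 28.25 yr; rate constant k = 1/τ.
New steady state M_∞ = F₁/k = F₁·τ = 1447 × 28.25 = 40874 kg P.
M(t) = M_∞ + (M₀ − M_∞)·e^(−t/τ); t/τ = 29.8/28.25 = 1.055, so e^(−t/τ) = 0.3482.
M(t) = 40874 + 27150 × 0.3482 = 50327 kg P.

50300 kg P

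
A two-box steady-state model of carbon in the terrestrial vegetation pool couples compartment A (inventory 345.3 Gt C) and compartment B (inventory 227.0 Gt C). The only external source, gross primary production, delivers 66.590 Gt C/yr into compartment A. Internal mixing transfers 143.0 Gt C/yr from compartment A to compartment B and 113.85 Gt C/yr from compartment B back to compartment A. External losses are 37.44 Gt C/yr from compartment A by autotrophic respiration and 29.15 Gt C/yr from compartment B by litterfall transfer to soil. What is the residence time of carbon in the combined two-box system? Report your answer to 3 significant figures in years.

8.59 yr

Residence time in the combined system uses the total inventory and the total *external* removal — internal exchanges between the two boxes cancel.
M_total = 345.3 + 227.0 = 572.30 Gt C.
ΣF_external_out = 37.44 + 29.15 = 66.590 Gt C/yr.
τ = M_total / ΣF_ext = 572.30 / 66.590 = 8.594 yr.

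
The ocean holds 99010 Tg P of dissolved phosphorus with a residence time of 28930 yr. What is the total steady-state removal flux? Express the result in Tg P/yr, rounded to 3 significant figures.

3.42 Tg P/yr

F = M / τ = 99010 / 28930 = 3.422 Tg P/yr.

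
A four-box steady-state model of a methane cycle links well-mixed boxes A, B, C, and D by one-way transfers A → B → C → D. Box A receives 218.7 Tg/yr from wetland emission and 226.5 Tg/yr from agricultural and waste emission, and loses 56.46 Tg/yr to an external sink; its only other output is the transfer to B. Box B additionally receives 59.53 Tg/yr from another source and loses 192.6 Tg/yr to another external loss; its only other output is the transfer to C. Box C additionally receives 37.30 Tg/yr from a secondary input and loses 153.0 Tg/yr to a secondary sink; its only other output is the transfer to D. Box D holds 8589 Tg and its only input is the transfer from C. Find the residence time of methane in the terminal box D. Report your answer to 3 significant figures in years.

61.4 yr

Box A: F(A→B) = (218.7 + 226.5) − 56.46 = 388.74 Tg/yr.
Box B: F(B→C) = (388.74 + 59.53) − 192.6 = 255.67 Tg/yr.
Box C: F(C→D) = (255.67 + 37.30) − 153.0 = 139.97 Tg/yr.
Box D throughput = its input = 139.97 Tg/yr; τ = 8589 / 139.97 = 61.36 yr.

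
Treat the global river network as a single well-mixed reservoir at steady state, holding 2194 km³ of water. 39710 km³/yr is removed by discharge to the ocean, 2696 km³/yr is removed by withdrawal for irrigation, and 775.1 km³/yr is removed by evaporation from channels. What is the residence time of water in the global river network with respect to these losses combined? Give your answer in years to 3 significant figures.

Total removal = 39710 + 2696 + 775.1 = 43181 km³/yr.
τ = M / ΣF_out = 2194 / 43181 = 0.05081 yr.

0.0508 yr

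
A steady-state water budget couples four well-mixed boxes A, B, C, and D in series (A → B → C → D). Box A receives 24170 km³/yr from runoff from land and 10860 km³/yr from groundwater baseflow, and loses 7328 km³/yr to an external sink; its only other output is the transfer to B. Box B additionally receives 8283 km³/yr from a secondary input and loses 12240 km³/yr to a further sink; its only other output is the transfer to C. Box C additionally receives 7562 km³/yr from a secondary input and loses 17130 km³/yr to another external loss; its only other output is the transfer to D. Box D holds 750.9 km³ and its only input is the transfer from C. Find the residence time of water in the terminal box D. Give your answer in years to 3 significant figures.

Box A: F(A→B) = (24170 + 10860) − 7328 = 27702 km³/yr.
Box B: F(B→C) = (27702 + 8283) − 12240 = 23745 km³/yr.
Box C: F(C→D) = (23745 + 7562) − 17130 = 14177 km³/yr.
Box D throughput = its input = 14177 km³/yr; τ = 750.9 / 14177 = 0.05297 yr.

0.0530 yr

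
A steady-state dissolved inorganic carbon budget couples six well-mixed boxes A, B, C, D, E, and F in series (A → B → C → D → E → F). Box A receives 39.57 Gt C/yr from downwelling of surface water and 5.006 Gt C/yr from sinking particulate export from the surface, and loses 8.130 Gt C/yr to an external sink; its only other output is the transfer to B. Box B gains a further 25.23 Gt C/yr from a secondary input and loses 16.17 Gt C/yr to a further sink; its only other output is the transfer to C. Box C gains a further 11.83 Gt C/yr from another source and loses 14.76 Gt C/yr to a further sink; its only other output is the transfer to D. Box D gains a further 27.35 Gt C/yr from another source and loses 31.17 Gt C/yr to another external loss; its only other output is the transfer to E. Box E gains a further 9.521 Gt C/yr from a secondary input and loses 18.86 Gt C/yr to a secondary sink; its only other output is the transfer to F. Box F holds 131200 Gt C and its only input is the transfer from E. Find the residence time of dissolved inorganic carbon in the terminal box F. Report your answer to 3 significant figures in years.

4460 yr

Box A: F(A→B) = (39.57 + 5.006) − 8.130 = 36.446 Gt C/yr.
Box B: F(B→C) = (36.446 + 25.23) − 16.17 = 45.506 Gt C/yr.
Box C: F(C→D) = (45.506 + 11.83) − 14.76 = 42.576 Gt C/yr.
Box D: F(D→E) = (42.576 + 27.35) − 31.17 = 38.756 Gt C/yr.
Box E: F(E→F) = (38.756 + 9.521) − 18.86 = 29.417 Gt C/yr.
Box F throughput = its input = 29.417 Gt C/yr; τ = 131200 / 29.417 = 4460 yr.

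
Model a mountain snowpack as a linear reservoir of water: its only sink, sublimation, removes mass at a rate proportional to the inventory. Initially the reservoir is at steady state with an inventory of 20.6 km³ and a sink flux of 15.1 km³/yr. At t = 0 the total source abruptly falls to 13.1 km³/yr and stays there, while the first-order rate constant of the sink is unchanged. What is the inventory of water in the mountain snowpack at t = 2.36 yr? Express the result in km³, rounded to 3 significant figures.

Residence time τ = M₀/F₀ = 1.364 yr. The eventual steady state is M_∞ = M₀·(F₁/F₀) = 20.6 × 13.1/15.1 = 17.872 km³.
The anomaly ΔM(t) = M(t) − M_∞ decays as ΔM₀·e^(−t/τ) with ΔM₀ = 20.6 − 17.872 = 2.728 km³.
At t = 2.36 yr, e^(−t/τ) = e^(−1.730) = 0.1773, so ΔM = 0.4838 km³ and M = 17.872 + 0.4838 = 18.355 km³.

18.4 km³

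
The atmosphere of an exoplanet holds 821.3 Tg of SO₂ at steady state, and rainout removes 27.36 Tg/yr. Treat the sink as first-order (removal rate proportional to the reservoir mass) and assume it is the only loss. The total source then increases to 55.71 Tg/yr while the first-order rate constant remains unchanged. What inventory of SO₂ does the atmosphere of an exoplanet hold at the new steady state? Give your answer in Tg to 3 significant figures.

Rate constant k = F/M = 27.36 / 821.3 = 0.03331 yr⁻¹.
At the new steady state, source = k·M_new ⇒ M_new = 55.71 / 0.03331 = 1672 Tg.
(Equivalently M_new = M × F_new/F_old = 821.3 × 55.71/27.36.)

1670 Tg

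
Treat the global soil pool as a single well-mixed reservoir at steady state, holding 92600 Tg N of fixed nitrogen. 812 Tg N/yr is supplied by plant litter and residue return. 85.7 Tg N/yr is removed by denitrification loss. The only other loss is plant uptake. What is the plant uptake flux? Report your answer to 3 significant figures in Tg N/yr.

At steady state ΣF_in = ΣF_out.
ΣF_in = 812.00 Tg N/yr.
Plant uptake flux = ΣF_in − (85.7) = 812.00 − 85.70 = 726.3 Tg N/yr.

726 Tg N/yr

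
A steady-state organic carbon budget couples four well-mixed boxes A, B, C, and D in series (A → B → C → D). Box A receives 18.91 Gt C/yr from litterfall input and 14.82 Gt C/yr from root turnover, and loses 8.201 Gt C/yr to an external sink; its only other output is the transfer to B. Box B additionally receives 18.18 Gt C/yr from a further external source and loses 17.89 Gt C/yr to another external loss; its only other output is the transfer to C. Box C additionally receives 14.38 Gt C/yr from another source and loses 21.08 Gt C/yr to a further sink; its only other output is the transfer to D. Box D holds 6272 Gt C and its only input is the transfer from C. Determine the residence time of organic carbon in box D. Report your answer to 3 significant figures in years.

Box A: F(A→B) = (18.91 + 14.82) − 8.201 = 25.529 Gt C/yr.
Box B: F(B→C) = (25.529 + 18.18) − 17.89 = 25.819 Gt C/yr.
Box C: F(C→D) = (25.819 + 14.38) − 21.08 = 19.119 Gt C/yr.
Box D throughput = its input = 19.119 Gt C/yr; τ = 6272 / 19.119 = 328.1 yr.

328 yr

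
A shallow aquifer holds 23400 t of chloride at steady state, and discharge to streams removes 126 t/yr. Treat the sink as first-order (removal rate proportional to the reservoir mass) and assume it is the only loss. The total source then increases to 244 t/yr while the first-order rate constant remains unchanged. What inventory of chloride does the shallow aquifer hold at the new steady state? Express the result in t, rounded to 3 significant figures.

45300 t

Rate constant k = F/M = 126 / 23400 = 0.005385 yr⁻¹.
At the new steady state, source = k·M_new ⇒ M_new = 244 / 0.005385 = 45310 t.
(Equivalently M_new = M × F_new/F_old = 23400 × 244/126.)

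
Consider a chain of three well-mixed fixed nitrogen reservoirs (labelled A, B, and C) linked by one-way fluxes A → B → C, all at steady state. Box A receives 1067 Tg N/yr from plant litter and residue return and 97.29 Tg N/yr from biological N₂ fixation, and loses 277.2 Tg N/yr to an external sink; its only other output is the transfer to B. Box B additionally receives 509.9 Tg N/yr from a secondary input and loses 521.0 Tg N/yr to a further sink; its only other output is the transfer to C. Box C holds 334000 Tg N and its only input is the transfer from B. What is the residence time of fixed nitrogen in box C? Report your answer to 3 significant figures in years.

Box A: F(A→B) = (1067 + 97.29) − 277.2 = 887.09 Tg N/yr.
Box B: F(B→C) = (887.09 + 509.9) − 521.0 = 875.99 Tg N/yr.
Box C throughput = its input = 875.99 Tg N/yr; τ = 334000 / 875.99 = 381.3 yr.

381 yr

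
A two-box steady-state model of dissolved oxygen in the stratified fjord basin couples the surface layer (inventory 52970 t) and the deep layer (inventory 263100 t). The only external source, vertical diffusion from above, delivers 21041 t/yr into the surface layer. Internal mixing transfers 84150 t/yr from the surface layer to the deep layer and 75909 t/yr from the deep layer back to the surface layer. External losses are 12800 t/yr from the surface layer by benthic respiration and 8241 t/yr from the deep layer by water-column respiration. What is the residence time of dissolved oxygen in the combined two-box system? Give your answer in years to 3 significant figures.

15.0 yr

For the system as a whole, the A↔B exchange is internal and contributes nothing to the throughput; only the external sinks remove mass.
M_total = 52970 + 263100 = 316070 t.
ΣF_external_out = 12800 + 8241 = 21041 t/yr.
τ = M_total / ΣF_ext = 316070 / 21041 = 15.02 yr.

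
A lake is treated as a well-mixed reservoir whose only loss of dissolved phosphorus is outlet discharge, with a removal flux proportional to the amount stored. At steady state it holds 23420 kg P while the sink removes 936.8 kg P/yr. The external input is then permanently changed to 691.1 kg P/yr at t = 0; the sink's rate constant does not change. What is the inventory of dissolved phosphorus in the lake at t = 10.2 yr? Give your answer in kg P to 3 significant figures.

21400 kg P

Residence time τ = M₀/F₀ = 25.00 yr. The eventual steady state is M_∞ = M₀·(F₁/F₀) = 23420 × 691.1/936.8 = 17278 kg P.
The anomaly ΔM(t) = M(t) − M_∞ decays as ΔM₀·e^(−t/τ) with ΔM₀ = 23420 − 17278 = 6142 kg P.
At t = 10.2 yr, e^(−t/τ) = e^(−0.4080) = 0.6650, so ΔM = 4085 kg P and M = 17278 + 4085 = 21362 kg P.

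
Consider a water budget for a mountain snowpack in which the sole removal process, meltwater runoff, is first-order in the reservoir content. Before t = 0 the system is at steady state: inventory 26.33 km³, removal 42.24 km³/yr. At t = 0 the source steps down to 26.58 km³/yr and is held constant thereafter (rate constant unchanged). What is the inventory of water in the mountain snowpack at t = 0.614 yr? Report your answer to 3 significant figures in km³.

20.2 km³

τ = M₀/F₀ = 26.33/42.24 = 0.6233 yr; rate constant k = 1/τ.
New steady state M_∞ = F₁/k = F₁·τ = 26.58 × 0.6233 = 16.568 km³.
M(t) = M_∞ + (M₀ − M_∞)·e^(−t/τ); t/τ = 0.614/0.6233 = 0.9850, so e^(−t/τ) = 0.3734.
M(t) = 16.568 + 9.762 × 0.3734 = 20.214 km³.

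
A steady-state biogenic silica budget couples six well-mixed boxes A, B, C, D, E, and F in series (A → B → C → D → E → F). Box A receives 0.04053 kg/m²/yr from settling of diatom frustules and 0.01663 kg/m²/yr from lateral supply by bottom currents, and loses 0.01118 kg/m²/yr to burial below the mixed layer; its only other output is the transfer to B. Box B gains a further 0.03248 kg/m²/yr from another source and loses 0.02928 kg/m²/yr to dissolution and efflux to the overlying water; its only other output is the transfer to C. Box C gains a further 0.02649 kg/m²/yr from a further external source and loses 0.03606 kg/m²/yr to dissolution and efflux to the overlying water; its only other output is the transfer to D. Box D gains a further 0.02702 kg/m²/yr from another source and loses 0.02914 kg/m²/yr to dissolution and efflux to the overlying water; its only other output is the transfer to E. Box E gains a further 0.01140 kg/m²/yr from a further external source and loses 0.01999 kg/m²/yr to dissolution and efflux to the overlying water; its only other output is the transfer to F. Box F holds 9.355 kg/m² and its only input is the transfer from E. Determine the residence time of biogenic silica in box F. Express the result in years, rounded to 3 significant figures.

Box A: F(A→B) = (0.04053 + 0.01663) − 0.01118 = 0.045980 kg/m²/yr.
Box B: F(B→C) = (0.045980 + 0.03248) − 0.02928 = 0.049180 kg/m²/yr.
Box C: F(C→D) = (0.049180 + 0.02649) − 0.03606 = 0.039610 kg/m²/yr.
Box D: F(D→E) = (0.039610 + 0.02702) − 0.02914 = 0.037490 kg/m²/yr.
Box E: F(E→F) = (0.037490 + 0.01140) − 0.01999 = 0.028900 kg/m²/yr.
Box F throughput = its input = 0.028900 kg/m²/yr; τ = 9.355 / 0.028900 = 323.7 yr.

324 yr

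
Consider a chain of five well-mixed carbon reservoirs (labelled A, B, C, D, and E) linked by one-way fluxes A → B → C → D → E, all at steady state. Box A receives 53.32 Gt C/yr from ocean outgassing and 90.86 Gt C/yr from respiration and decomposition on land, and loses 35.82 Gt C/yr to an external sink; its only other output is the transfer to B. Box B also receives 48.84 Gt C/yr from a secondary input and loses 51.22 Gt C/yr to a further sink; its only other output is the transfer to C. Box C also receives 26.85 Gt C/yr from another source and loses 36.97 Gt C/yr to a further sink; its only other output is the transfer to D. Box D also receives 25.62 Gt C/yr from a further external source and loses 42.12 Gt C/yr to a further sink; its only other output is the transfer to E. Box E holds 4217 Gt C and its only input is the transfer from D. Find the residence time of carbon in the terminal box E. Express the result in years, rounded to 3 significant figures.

53.1 yr

Box A: F(A→B) = (53.32 + 90.86) − 35.82 = 108.36 Gt C/yr.
Box B: F(B→C) = (108.36 + 48.84) − 51.22 = 105.98 Gt C/yr.
Box C: F(C→D) = (105.98 + 26.85) − 36.97 = 95.860 Gt C/yr.
Box D: F(D→E) = (95.860 + 25.62) − 42.12 = 79.360 Gt C/yr.
Box E throughput = its input = 79.360 Gt C/yr; τ = 4217 / 79.360 = 53.14 yr.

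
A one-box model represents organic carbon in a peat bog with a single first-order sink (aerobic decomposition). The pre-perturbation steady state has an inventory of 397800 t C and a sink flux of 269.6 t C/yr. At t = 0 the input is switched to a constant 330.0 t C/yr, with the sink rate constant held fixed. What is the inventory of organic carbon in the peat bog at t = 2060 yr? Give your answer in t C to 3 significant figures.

Residence time τ = M₀/F₀ = 1476 yr. The eventual steady state is M_∞ = M₀·(F₁/F₀) = 397800 × 330.0/269.6 = 486920 t C.
The anomaly ΔM(t) = M(t) − M_∞ decays as ΔM₀·e^(−t/τ) with ΔM₀ = 397800 − 486920 = −89120 t C.
At t = 2060 yr, e^(−t/τ) = e^(−1.396) = 0.2476, so ΔM = −22060 t C and M = 486920 − 22060 = 464860 t C.

465000 t C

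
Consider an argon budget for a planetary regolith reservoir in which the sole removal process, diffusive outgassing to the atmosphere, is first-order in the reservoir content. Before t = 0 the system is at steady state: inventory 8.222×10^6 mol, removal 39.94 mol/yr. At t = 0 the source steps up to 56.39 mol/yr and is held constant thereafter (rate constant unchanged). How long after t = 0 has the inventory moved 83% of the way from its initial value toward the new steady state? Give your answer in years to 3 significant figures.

τ = M₀/F₀ = 8.222×10^6/39.94 = 205900 yr.
The remaining gap fraction is e^(−t/τ); 83% covered ⇒ e^(−t/τ) = 0.170.
t = −τ ln(0.170) = 205900 × 1.772 = 364800 yr.

365000 yr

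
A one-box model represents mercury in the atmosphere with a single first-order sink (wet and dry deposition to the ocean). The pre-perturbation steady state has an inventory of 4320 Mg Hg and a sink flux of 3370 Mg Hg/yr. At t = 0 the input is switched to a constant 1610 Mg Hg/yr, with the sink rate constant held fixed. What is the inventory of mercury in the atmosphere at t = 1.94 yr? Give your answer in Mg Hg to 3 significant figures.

τ = M₀/F₀ = 4320/3370 = 1.282 yr; rate constant k = 1/τ.
New steady state M_∞ = F₁/k = F₁·τ = 1610 × 1.282 = 2063.9 Mg Hg.
M(t) = M_∞ + (M₀ − M_∞)·e^(−t/τ); t/τ = 1.94/1.282 = 1.513, so e^(−t/τ) = 0.2202.
M(t) = 2063.9 + 2256 × 0.2202 = 2560.6 Mg Hg.

2560 Mg Hg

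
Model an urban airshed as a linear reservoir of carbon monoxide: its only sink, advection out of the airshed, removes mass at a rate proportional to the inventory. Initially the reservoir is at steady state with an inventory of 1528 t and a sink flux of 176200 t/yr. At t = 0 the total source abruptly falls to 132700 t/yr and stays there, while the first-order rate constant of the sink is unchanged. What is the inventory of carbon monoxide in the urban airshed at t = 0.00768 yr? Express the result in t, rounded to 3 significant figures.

Residence time τ = M₀/F₀ = 0.008672 yr. The eventual steady state is M_∞ = M₀·(F₁/F₀) = 1528 × 132700/176200 = 1150.8 t.
The anomaly ΔM(t) = M(t) − M_∞ decays as ΔM₀·e^(−t/τ) with ΔM₀ = 1528 − 1150.8 = 377.2 t.
At t = 0.00768 yr, e^(−t/τ) = e^(−0.8856) = 0.4125, so ΔM = 155.6 t and M = 1150.8 + 155.6 = 1306.4 t.

1310 t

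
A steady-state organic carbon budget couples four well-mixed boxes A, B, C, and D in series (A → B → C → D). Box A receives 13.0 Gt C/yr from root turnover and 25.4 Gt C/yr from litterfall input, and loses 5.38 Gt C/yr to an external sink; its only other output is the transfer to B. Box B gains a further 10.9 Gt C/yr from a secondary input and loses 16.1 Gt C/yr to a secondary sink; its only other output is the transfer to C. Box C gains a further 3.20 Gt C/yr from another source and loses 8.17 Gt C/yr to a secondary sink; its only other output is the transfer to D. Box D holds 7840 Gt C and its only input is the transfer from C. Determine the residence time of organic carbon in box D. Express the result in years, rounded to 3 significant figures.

Box A: F(A→B) = (13.0 + 25.4) − 5.38 = 33.020 Gt C/yr.
Box B: F(B→C) = (33.020 + 10.9) − 16.1 = 27.820 Gt C/yr.
Box C: F(C→D) = (27.820 + 3.20) − 8.17 = 22.850 Gt C/yr.
Box D throughput = its input = 22.850 Gt C/yr; τ = 7840 / 22.850 = 343.1 yr.

343 yr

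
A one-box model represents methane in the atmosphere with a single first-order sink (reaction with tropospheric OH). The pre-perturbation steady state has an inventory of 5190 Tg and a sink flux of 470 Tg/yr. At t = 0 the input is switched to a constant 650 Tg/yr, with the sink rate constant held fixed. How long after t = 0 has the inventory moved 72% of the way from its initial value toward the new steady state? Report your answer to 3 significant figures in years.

τ = M₀/F₀ = 5190/470 = 11.04 yr.
The remaining gap fraction is e^(−t/τ); 72% covered ⇒ e^(−t/τ) = 0.280.
t = −τ ln(0.280) = 11.04 × 1.273 = 14.06 yr.

14.1 yr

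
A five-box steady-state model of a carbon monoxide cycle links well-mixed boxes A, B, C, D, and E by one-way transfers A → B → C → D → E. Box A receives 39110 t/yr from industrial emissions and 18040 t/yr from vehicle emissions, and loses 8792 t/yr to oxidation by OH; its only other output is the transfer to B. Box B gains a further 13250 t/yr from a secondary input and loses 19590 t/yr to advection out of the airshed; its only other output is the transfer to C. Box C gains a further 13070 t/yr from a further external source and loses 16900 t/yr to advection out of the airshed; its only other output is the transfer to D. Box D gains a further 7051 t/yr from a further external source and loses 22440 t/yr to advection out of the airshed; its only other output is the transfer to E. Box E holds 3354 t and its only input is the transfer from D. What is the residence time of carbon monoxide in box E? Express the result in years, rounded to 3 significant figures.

Box A: F(A→B) = (39110 + 18040) − 8792 = 48358 t/yr.
Box B: F(B→C) = (48358 + 13250) − 19590 = 42018 t/yr.
Box C: F(C→D) = (42018 + 13070) − 16900 = 38188 t/yr.
Box D: F(D→E) = (38188 + 7051) − 22440 = 22799 t/yr.
Box E throughput = its input = 22799 t/yr; τ = 3354 / 22799 = 0.1471 yr.

0.147 yr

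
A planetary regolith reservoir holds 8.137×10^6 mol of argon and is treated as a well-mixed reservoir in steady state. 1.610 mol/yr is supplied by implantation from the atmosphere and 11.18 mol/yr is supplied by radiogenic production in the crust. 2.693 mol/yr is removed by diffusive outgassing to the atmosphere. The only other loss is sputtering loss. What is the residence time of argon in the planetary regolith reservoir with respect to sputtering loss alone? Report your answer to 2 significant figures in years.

At steady state ΣF_in = ΣF_out.
ΣF_in = 1.610 + 11.18 = 12.790 mol/yr.
Sputtering loss flux = ΣF_in − (2.693) = 12.790 − 2.693 = 10.10 mol/yr.
τ = M / F = 8.137×10^6 / 10.10 = 805900 yr.

810000 yr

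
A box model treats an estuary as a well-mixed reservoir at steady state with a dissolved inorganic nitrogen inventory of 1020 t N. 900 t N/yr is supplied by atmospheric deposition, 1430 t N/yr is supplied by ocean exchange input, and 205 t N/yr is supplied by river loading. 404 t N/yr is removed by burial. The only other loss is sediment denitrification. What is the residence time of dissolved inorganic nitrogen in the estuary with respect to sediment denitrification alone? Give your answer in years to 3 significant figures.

0.479 yr

At steady state ΣF_in = ΣF_out.
ΣF_in = 900 + 1430 + 205 = 2535.0 t N/yr.
Sediment denitrification flux = ΣF_in − (404) = 2535.0 − 404.0 = 2131 t N/yr.
τ = M / F = 1020 / 2131 = 0.4786 yr.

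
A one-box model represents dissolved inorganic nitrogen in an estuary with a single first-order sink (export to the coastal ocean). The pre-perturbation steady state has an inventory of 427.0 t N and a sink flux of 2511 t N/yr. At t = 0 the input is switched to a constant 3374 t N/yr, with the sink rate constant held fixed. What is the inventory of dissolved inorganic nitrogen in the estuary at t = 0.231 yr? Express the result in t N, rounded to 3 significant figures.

Residence time τ = M₀/F₀ = 0.1701 yr. The eventual steady state is M_∞ = M₀·(F₁/F₀) = 427.0 × 3374/2511 = 573.75 t N.
The anomaly ΔM(t) = M(t) − M_∞ decays as ΔM₀·e^(−t/τ) with ΔM₀ = 427.0 − 573.75 = −146.8 t N.
At t = 0.231 yr, e^(−t/τ) = e^(−1.358) = 0.2571, so ΔM = −37.73 t N and M = 573.75 − 37.73 = 536.03 t N.

536 t N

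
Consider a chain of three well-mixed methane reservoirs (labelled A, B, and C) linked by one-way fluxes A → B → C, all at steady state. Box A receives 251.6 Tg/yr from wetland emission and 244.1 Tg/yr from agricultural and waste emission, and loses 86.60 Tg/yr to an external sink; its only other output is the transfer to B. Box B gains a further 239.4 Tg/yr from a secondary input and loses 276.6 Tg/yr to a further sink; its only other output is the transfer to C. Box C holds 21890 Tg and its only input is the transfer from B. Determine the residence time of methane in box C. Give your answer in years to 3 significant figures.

58.9 yr

Box A: F(A→B) = (251.6 + 244.1) − 86.60 = 409.10 Tg/yr.
Box B: F(B→C) = (409.10 + 239.4) − 276.6 = 371.90 Tg/yr.
Box C throughput = its input = 371.90 Tg/yr; τ = 21890 / 371.90 = 58.86 yr.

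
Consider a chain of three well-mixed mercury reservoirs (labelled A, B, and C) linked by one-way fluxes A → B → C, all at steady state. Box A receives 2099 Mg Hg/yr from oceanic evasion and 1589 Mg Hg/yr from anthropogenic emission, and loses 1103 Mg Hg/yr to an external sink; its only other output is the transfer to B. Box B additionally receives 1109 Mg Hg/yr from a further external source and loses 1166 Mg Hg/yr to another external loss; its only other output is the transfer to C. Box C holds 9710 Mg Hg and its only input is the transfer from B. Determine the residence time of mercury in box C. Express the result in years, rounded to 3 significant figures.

Box A: F(A→B) = (2099 + 1589) − 1103 = 2585.0 Mg Hg/yr.
Box B: F(B→C) = (2585.0 + 1109) − 1166 = 2528.0 Mg Hg/yr.
Box C throughput = its input = 2528.0 Mg Hg/yr; τ = 9710 / 2528.0 = 3.841 yr.

3.84 yr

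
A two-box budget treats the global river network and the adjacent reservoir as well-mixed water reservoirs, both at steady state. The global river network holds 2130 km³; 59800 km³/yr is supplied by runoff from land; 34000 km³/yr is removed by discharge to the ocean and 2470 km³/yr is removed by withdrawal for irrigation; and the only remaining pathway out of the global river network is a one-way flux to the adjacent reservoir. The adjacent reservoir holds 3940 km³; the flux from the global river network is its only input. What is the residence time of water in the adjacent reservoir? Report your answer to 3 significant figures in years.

Balance the global river network: ΣF_in = 59800 km³/yr.
Flux to the adjacent reservoir = ΣF_in − (34000 + 2470) = 23330 km³/yr.
At steady state the output of the adjacent reservoir equals its input, 23330 km³/yr.
τ = M / F = 3940 / 23330 = 0.1689 yr.

0.169 yr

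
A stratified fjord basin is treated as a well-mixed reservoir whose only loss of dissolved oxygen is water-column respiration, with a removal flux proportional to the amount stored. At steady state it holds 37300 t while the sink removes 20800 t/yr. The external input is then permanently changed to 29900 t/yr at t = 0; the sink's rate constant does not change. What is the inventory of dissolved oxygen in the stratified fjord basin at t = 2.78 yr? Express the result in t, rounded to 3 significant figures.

Residence time τ = M₀/F₀ = 1.793 yr. The eventual steady state is M_∞ = M₀·(F₁/F₀) = 37300 × 29900/20800 = 53619 t.
The anomaly ΔM(t) = M(t) − M_∞ decays as ΔM₀·e^(−t/τ) with ΔM₀ = 37300 − 53619 = −16320 t.
At t = 2.78 yr, e^(−t/τ) = e^(−1.550) = 0.2122, so ΔM = −3463 t and M = 53619 − 3463 = 50156 t.

50200 t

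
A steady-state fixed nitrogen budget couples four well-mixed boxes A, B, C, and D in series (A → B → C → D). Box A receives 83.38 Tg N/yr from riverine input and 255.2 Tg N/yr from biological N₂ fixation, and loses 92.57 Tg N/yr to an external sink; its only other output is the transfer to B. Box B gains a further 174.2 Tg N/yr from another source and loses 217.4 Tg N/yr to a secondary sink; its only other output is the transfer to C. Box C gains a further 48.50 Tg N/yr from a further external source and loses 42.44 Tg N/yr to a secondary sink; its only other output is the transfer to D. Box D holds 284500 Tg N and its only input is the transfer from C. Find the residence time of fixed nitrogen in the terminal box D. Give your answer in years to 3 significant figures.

1360 yr

Box A: F(A→B) = (83.38 + 255.2) − 92.57 = 246.01 Tg N/yr.
Box B: F(B→C) = (246.01 + 174.2) − 217.4 = 202.81 Tg N/yr.
Box C: F(C→D) = (202.81 + 48.50) − 42.44 = 208.87 Tg N/yr.
Box D throughput = its input = 208.87 Tg N/yr; τ = 284500 / 208.87 = 1362 yr.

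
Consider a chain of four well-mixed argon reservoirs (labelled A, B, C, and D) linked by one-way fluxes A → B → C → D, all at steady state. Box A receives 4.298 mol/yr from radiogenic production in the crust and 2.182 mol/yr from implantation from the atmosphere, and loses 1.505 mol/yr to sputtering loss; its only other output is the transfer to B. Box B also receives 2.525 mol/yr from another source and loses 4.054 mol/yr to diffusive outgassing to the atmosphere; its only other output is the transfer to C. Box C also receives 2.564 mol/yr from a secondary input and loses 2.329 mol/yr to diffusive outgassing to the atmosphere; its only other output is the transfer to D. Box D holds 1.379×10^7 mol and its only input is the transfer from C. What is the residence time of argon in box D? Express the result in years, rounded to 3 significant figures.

Box A: F(A→B) = (4.298 + 2.182) − 1.505 = 4.9750 mol/yr.
Box B: F(B→C) = (4.9750 + 2.525) − 4.054 = 3.4460 mol/yr.
Box C: F(C→D) = (3.4460 + 2.564) − 2.329 = 3.6810 mol/yr.
Box D throughput = its input = 3.6810 mol/yr; τ = 1.379×10^7 / 3.6810 = 3.746×10^6 yr.

3.75×10^6 yr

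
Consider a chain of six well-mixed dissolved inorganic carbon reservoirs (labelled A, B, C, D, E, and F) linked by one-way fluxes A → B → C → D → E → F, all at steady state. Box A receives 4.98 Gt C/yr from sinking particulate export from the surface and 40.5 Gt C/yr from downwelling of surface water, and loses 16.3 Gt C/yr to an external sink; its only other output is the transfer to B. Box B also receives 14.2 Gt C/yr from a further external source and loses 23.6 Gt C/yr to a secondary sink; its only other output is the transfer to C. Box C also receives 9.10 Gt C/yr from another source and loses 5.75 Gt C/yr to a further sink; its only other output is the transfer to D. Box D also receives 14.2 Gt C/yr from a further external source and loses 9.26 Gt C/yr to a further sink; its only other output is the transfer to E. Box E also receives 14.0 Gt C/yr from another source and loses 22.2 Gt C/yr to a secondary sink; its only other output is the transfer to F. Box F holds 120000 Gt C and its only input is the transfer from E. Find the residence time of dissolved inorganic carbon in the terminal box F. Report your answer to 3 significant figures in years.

Box A: F(A→B) = (4.98 + 40.5) − 16.3 = 29.180 Gt C/yr.
Box B: F(B→C) = (29.180 + 14.2) − 23.6 = 19.780 Gt C/yr.
Box C: F(C→D) = (19.780 + 9.10) − 5.75 = 23.130 Gt C/yr.
Box D: F(D→E) = (23.130 + 14.2) − 9.26 = 28.070 Gt C/yr.
Box E: F(E→F) = (28.070 + 14.0) − 22.2 = 19.870 Gt C/yr.
Box F throughput = its input = 19.870 Gt C/yr; τ = 120000 / 19.870 = 6039 yr.

6040 yr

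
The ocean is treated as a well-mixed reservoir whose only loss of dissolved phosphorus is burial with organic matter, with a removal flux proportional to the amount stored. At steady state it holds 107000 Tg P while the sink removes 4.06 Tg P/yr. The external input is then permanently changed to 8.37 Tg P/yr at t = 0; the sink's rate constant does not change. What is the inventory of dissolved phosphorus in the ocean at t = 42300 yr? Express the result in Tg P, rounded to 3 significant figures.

The sink rate constant is k = F₀/M₀ = 4.06/107000 = 3.794×10^-5 yr⁻¹.
Solving dM/dt = F₁ − kM with M(0) = M₀ gives M(t) = F₁/k + (M₀ − F₁/k)·e^(−kt).
F₁/k = 8.37/3.794×10^-5 = 220590 Tg P; kt = 3.794×10^-5 × 42300 = 1.605, e^(−kt) = 0.2009.
M(42300) = 220590 + (107000 − 220590) × 0.2009 = 220590 − 22820 = 197770 Tg P.

198000 Tg P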